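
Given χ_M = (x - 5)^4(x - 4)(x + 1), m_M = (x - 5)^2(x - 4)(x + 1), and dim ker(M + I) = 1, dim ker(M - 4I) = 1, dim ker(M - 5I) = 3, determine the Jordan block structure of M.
Jordan blocks: (-1, 1), (4, 1), (5, 2), (5, 1), (5, 1)

λ = -1: algebraic multiplicity 1 (exponent in χ_M), largest block size 1 (exponent in m_M), 1 block (geometric multiplicity). This forces block sizes [1].
λ = 4: algebraic multiplicity 1 (exponent in χ_M), largest block size 1 (exponent in m_M), 1 block (geometric multiplicity). This forces block sizes [1].
λ = 5: algebraic multiplicity 4 (exponent in χ_M), largest block size 2 (exponent in m_M), 3 blocks (geometric multiplicity). These force block sizes [2, 1, 1].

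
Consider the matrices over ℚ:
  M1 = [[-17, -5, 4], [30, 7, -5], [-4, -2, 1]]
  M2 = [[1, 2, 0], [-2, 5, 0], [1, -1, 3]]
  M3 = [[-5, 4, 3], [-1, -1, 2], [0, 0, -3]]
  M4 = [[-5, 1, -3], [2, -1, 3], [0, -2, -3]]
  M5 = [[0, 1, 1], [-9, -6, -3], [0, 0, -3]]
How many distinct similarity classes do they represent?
3 classes: {M1, M3, M4}, {M2}, {M5}

Characteristic polynomials: χ_{M1} = (x + 3)^3, χ_{M2} = (x - 3)^3, χ_{M3} = (x + 3)^3, χ_{M4} = (x + 3)^3, χ_{M5} = (x + 3)^3.

{M1, M3, M4}: invariant factors (x + 3)^3.

{M2}: invariant factors x - 3, (x - 3)^2.

{M5}: invariant factors x + 3, (x + 3)^2.

Matrices are similar if and only if their invariant-factor lists agree; the partition into similarity classes is {M1, M3, M4}, {M2}, {M5}.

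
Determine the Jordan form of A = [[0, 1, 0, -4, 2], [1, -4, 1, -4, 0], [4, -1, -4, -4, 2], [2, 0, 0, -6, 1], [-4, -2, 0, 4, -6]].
The characteristic polynomial is det(xI - A) = (x + 4)^5, so the eigenvalues are -4 (algebraic multiplicity 5).

For λ = -4: rank(A + 4I) = 3, rank((A + 4I)^2) = 1, rank((A + 4I)^3) = 0. The eigenspace has dimension 5 - 3 = 2, so there are 2 Jordan blocks; the rank sequence gives block sizes [3, 2].

Assembling the blocks gives the Jordan form J above.

J = [[-4, 1, 0, 0, 0], [0, -4, 1, 0, 0], [0, 0, -4, 0, 0], [0, 0, 0, -4, 1], [0, 0, 0, 0, -4]]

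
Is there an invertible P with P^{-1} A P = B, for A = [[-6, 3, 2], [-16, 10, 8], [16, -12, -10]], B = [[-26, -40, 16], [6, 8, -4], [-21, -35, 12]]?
Yes.

Two matrices over a field are similar if and only if they have the same invariant factors.

Both A and B have characteristic polynomial (x + 2)^3 and minimal polynomial (x + 2)^2. Computing further, both have invariant factors x + 2, (x + 2)^2. Hence A and B are similar.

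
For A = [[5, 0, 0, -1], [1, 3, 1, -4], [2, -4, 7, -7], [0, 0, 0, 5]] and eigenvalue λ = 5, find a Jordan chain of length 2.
We seek v_1 ∈ ker((A - 5I)^2) \ ker(A - 5I), then set v_{i+1} = (A - 5I) v_i.

One such chain is v_1 = [[-2, 1, 0, -1]]^T, v_2 = [[1, 0, -1, 0]]^T. Check: (A - 5I) v_2 = [[0, 0, 0, 0]]^T = 0.

v_1 = [[-2, 1, 0, -1]]^T, v_2 = [[1, 0, -1, 0]]^T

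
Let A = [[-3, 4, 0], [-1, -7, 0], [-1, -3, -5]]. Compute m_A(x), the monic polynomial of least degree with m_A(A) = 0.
The characteristic polynomial factors as (x + 5)^3. The minimal polynomial is ∏(x - λ)^{k_λ} where k_λ is the size of the largest Jordan block at λ.

For λ = -5: rank(A + 5I) = 2, and the largest Jordan block has size 3 (the smallest k with rank((A + 5I)^k) = rank((A + 5I)^(k+1))).

So m_A(x) = (x + 5)^3.

m_A(x) = (x + 5)^3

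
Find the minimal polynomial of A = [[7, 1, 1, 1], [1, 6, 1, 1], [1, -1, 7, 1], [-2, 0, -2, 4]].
m_A(x) = (x - 6)^3

The characteristic polynomial factors as (x - 6)^4. The minimal polynomial is ∏(x - λ)^{k_λ} where k_λ is the size of the largest Jordan block at λ.

For λ = 6: rank(A - 6I) = 2, and the largest Jordan block has size 3 (the smallest k with rank((A - 6I)^k) = rank((A - 6I)^(k+1))).

So m_A(x) = (x - 6)^3.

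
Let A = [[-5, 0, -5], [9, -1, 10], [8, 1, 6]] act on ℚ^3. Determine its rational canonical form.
The invariant factors of A (the non-unit diagonal entries of the Smith normal form of xI - A over ℚ[x]) are x^3 - x + 5, each dividing the next. The characteristic polynomial is their product, x^3 - x + 5.

The rational canonical form is the block-diagonal matrix of companion matrices C(f_i):
R = [[0, 0, -5], [1, 0, 1], [0, 1, 0]].

Note the characteristic polynomial does not split into linear factors over ℚ, so A has no Jordan form over ℚ; the rational canonical form exists over any field.

R = [[0, 0, -5], [1, 0, 1], [0, 1, 0]]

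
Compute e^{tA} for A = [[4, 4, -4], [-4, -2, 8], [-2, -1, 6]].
A has Jordan form J = [[2, 1, 0], [0, 2, 0], [0, 0, 4]] with A = PJP^{-1}, so e^{tA} = P e^{tJ} P^{-1}.

For a Jordan block J_k(λ), e^{tJ_k(λ)} = e^{λt} · (I + tN + t^2 N^2/2! + ... + t^{k-1} N^{k-1}/(k-1)!) where N is the nilpotent superdiagonal part.

Assembling the blocks and conjugating back gives the entries of e^{tA} as shown above.

e^{tA} = [[(4*t - e^{2*t} + 2)*e^{2*t}, (6*t - e^{2*t} + 1)*e^{2*t}, 2*(-4*t + e^{2*t} - 1)*e^{2*t}], [2*(1 - e^{2*t})*e^{2*t}, (3 - 2*e^{2*t})*e^{2*t}, 4*(e^{2*t} - 1)*e^{2*t}], [2*(t - e^{2*t} + 1)*e^{2*t}, (3*t - 2*e^{2*t} + 2)*e^{2*t}, (-4*t + 4*e^{2*t} - 3)*e^{2*t}]]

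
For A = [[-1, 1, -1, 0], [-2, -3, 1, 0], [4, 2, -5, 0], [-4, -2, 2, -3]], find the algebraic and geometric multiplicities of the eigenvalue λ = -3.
algebraic multiplicity 4, geometric multiplicity 2

The characteristic polynomial is (x + 3)^4, so the factor x + 3 appears with exponent 4: the algebraic multiplicity is 4.

rank(A + 3I) = 2, so the eigenspace has dimension 4 - 2 = 2: the geometric multiplicity is 2.

Since 2 < 4, A is not diagonalizable.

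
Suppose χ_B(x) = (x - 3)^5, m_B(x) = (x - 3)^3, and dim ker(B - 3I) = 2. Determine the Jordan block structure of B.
Jordan blocks: (3, 3), (3, 2)

λ = 3: algebraic multiplicity 5 (exponent in χ_B), largest block size 3 (exponent in m_B), 2 blocks (geometric multiplicity). These force block sizes [3, 2].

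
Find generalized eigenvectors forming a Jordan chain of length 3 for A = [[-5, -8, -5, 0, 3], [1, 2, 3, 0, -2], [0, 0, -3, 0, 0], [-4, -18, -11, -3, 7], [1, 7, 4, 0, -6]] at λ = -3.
v_1 = [[2, -1, 1, 1, 0]]^T, v_2 = [[-1, 0, 0, -1, -1]]^T, v_3 = [[-1, 1, 0, -3, 2]]^T

We seek v_1 ∈ ker((A + 3I)^3) \ ker((A + 3I)^2), then set v_{i+1} = (A + 3I) v_i.

One such chain is v_1 = [[2, -1, 1, 1, 0]]^T, v_2 = [[-1, 0, 0, -1, -1]]^T, v_3 = [[-1, 1, 0, -3, 2]]^T. Check: (A + 3I) v_3 = [[0, 0, 0, 0, 0]]^T = 0.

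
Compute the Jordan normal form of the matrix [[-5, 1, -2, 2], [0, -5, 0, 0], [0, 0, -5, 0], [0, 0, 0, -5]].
J = [[-5, 1, 0, 0], [0, -5, 0, 0], [0, 0, -5, 0], [0, 0, 0, -5]]

The characteristic polynomial is det(xI - A) = (x + 5)^4, so the eigenvalues are -5 (algebraic multiplicity 4).

For λ = -5: rank(A + 5I) = 1, rank((A + 5I)^2) = 0. The eigenspace has dimension 4 - 1 = 3, so there are 3 Jordan blocks; the rank sequence gives block sizes [2, 1, 1].

Assembling the blocks gives the Jordan form J above.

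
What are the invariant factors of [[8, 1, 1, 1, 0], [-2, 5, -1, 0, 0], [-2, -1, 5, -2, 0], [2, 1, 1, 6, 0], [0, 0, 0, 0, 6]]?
x - 6, x - 6, (x - 6)^3

The Jordan structure of A has elementary divisors (x - 6)^3, (x - 6), (x - 6). Arranging the block sizes at each eigenvalue in decreasing order and taking row products gives the invariant factors.

Invariant factors (smallest first, each dividing the next): x - 6, x - 6, (x - 6)^3.

Check: the last factor (x - 6)^3 is the minimal polynomial, and the product (x - 6)^5 is the characteristic polynomial.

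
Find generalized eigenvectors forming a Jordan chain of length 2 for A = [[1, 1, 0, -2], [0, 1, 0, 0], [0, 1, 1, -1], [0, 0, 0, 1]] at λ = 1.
We seek v_1 ∈ ker((A - I)^2) \ ker(A - I), then set v_{i+1} = (A - I) v_i.

One such chain is v_1 = [[0, 1, 0, 0]]^T, v_2 = [[1, 0, 1, 0]]^T. Check: (A - I) v_2 = [[0, 0, 0, 0]]^T = 0.

v_1 = [[0, 1, 0, 0]]^T, v_2 = [[1, 0, 1, 0]]^T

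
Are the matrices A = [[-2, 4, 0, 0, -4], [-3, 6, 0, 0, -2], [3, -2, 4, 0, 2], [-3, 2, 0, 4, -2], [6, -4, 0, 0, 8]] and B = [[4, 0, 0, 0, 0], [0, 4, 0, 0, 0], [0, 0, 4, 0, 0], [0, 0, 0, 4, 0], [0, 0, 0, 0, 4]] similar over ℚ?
No.

Both have characteristic polynomial (x - 4)^5, but the minimal polynomial of A is (x - 4)^2 while the minimal polynomial of B is x - 4. The minimal polynomial is a similarity invariant, so A and B are not similar.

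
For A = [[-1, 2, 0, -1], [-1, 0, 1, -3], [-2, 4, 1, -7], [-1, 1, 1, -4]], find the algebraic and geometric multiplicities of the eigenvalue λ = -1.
The characteristic polynomial is (x + 1)^4, so the factor x + 1 appears with exponent 4: the algebraic multiplicity is 4.

rank(A + I) = 2, so the eigenspace has dimension 4 - 2 = 2: the geometric multiplicity is 2.

Since 2 < 4, A is not diagonalizable.

algebraic multiplicity 4, geometric multiplicity 2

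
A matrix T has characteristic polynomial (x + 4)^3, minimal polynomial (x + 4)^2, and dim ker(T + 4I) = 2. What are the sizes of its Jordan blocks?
λ = -4: algebraic multiplicity 3 (exponent in χ_T), largest block size 2 (exponent in m_T), 2 blocks (geometric multiplicity). These force block sizes [2, 1].

Jordan blocks: (-4, 2), (-4, 1)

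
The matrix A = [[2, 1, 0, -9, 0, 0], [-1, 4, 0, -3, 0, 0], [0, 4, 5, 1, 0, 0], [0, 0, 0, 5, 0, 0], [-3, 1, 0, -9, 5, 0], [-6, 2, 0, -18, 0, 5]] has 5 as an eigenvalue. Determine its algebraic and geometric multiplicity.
algebraic multiplicity 4, geometric multiplicity 3

The characteristic polynomial is (x - 5)^4(x - 3)^2, so the factor x - 5 appears with exponent 4: the algebraic multiplicity is 4.

rank(A - 5I) = 3, so the eigenspace has dimension 6 - 3 = 3: the geometric multiplicity is 3.

Since 3 < 4, A is not diagonalizable.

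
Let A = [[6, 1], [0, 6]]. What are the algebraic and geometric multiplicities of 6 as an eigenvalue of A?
The characteristic polynomial is (x - 6)^2, so the factor x - 6 appears with exponent 2: the algebraic multiplicity is 2.

rank(A - 6I) = 1, so the eigenspace has dimension 2 - 1 = 1: the geometric multiplicity is 1.

Since 1 < 2, A is not diagonalizable.

algebraic multiplicity 2, geometric multiplicity 1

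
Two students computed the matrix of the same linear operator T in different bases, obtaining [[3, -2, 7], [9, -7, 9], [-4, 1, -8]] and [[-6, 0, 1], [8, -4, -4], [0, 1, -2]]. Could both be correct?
Two matrices over a field are similar if and only if they have the same invariant factors.

Both A and B have characteristic polynomial (x + 4)^3 and minimal polynomial (x + 4)^3. Computing further, both have invariant factors (x + 4)^3. Hence A and B are similar.

Yes.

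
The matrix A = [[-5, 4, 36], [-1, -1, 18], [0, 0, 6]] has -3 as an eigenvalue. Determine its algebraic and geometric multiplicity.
The characteristic polynomial is (x - 6)(x + 3)^2, so the factor x + 3 appears with exponent 2: the algebraic multiplicity is 2.

rank(A + 3I) = 2, so the eigenspace has dimension 3 - 2 = 1: the geometric multiplicity is 1.

Since 1 < 2, A is not diagonalizable.

algebraic multiplicity 2, geometric multiplicity 1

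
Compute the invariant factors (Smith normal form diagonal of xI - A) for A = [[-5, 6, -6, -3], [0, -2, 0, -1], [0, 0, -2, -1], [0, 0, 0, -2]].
The Jordan structure of A has elementary divisors (x + 5), (x + 2)^2, (x + 2). Arranging the block sizes at each eigenvalue in decreasing order and taking row products gives the invariant factors.

Invariant factors (smallest first, each dividing the next): x + 2, (x + 2)^2(x + 5).

Check: the last factor (x + 2)^2(x + 5) is the minimal polynomial, and the product (x + 2)^3(x + 5) is the characteristic polynomial.

x + 2, (x + 2)^2(x + 5)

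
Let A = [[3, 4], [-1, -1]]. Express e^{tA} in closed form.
e^{tA} = [[(2*t + 1)*e^{t}, 4*t*e^{t}], [-t*e^{t}, (1 - 2*t)*e^{t}]]

A has Jordan form J = [[1, 1], [0, 1]] with A = PJP^{-1}, so e^{tA} = P e^{tJ} P^{-1}.

For a Jordan block J_k(λ), e^{tJ_k(λ)} = e^{λt} · (I + tN + t^2 N^2/2! + ... + t^{k-1} N^{k-1}/(k-1)!) where N is the nilpotent superdiagonal part.

Assembling the blocks and conjugating back gives the entries of e^{tA} as shown above.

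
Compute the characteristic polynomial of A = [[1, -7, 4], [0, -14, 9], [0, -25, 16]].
χ_A(x) = (x - 1)^3

xI - A = [[x - 1, 7, -4], [0, x + 14, -9], [0, 25, x - 16]].

Expanding det(xI - A) along the first row:
det(xI - A) = + (x - 1)·det([[x + 14, -9], [25, x - 16]]) - (7)·det([[0, -9], [0, x - 16]]) + (-4)·det([[0, x + 14], [0, 25]]).

Evaluating gives χ_A(x) = x^3 - 3x^2 + 3x - 1 = (x - 1)^3.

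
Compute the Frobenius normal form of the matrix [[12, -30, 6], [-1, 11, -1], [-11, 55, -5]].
R = [[6, 0, 0], [0, 0, -36], [0, 1, 12]]

The invariant factors of A (the non-unit diagonal entries of the Smith normal form of xI - A over ℚ[x]) are x - 6, (x - 6)^2, each dividing the next. The characteristic polynomial is their product, (x - 6)^3.

The rational canonical form is the block-diagonal matrix of companion matrices C(f_i):
R = [[6, 0, 0], [0, 0, -36], [0, 1, 12]].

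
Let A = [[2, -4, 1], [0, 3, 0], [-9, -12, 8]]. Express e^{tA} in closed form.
A has Jordan form J = [[3, 0, 0], [0, 5, 1], [0, 0, 5]] with A = PJP^{-1}, so e^{tA} = P e^{tJ} P^{-1}.

For a Jordan block J_k(λ), e^{tJ_k(λ)} = e^{λt} · (I + tN + t^2 N^2/2! + ... + t^{k-1} N^{k-1}/(k-1)!) where N is the nilpotent superdiagonal part.

Assembling the blocks and conjugating back gives the entries of e^{tA} as shown above.

e^{tA} = [[(1 - 3*t)*e^{5*t}, 2*(1 - e^{2*t})*e^{3*t}, t*e^{5*t}], [0, e^{3*t}, 0], [-9*t*e^{5*t}, 6*(1 - e^{2*t})*e^{3*t}, (3*t + 1)*e^{5*t}]]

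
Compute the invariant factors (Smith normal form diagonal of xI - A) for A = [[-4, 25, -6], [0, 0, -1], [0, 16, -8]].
The Jordan structure of A has elementary divisors (x + 4)^3. Arranging the block sizes at each eigenvalue in decreasing order and taking row products gives the invariant factors.

Invariant factors (smallest first, each dividing the next): (x + 4)^3.

Check: the last factor (x + 4)^3 is the minimal polynomial, and the product (x + 4)^3 is the characteristic polynomial.

(x + 4)^3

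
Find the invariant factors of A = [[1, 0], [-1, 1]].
(x - 1)^2

The Jordan structure of A has elementary divisors (x - 1)^2. Arranging the block sizes at each eigenvalue in decreasing order and taking row products gives the invariant factors.

Invariant factors (smallest first, each dividing the next): (x - 1)^2.

Check: the last factor (x - 1)^2 is the minimal polynomial, and the product (x - 1)^2 is the characteristic polynomial.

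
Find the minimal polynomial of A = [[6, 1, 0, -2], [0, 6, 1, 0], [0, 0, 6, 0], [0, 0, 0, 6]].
m_A(x) = (x - 6)^3

The characteristic polynomial factors as (x - 6)^4. The minimal polynomial is ∏(x - λ)^{k_λ} where k_λ is the size of the largest Jordan block at λ.

For λ = 6: rank(A - 6I) = 2, and the largest Jordan block has size 3 (the smallest k with rank((A - 6I)^k) = rank((A - 6I)^(k+1))).

So m_A(x) = (x - 6)^3.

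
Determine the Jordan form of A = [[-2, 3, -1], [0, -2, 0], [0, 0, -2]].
The characteristic polynomial is det(xI - A) = (x + 2)^3, so the eigenvalues are -2 (algebraic multiplicity 3).

For λ = -2: rank(A + 2I) = 1, rank((A + 2I)^2) = 0. The eigenspace has dimension 3 - 1 = 2, so there are 2 Jordan blocks; the rank sequence gives block sizes [2, 1].

Assembling the blocks gives the Jordan form J above.

J = [[-2, 1, 0], [0, -2, 0], [0, 0, -2]]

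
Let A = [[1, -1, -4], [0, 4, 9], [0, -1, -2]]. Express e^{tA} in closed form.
e^{tA} = [[e^{t}, t*(t - 2)*e^{t}/2, t*(3*t - 8)*e^{t}/2], [0, (3*t + 1)*e^{t}, 9*t*e^{t}], [0, -t*e^{t}, (1 - 3*t)*e^{t}]]

A has Jordan form J = [[1, 1, 0], [0, 1, 1], [0, 0, 1]] with A = PJP^{-1}, so e^{tA} = P e^{tJ} P^{-1}.

For a Jordan block J_k(λ), e^{tJ_k(λ)} = e^{λt} · (I + tN + t^2 N^2/2! + ... + t^{k-1} N^{k-1}/(k-1)!) where N is the nilpotent superdiagonal part.

Assembling the blocks and conjugating back gives the entries of e^{tA} as shown above.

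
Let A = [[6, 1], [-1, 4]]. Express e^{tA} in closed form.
A has Jordan form J = [[5, 1], [0, 5]] with A = PJP^{-1}, so e^{tA} = P e^{tJ} P^{-1}.

For a Jordan block J_k(λ), e^{tJ_k(λ)} = e^{λt} · (I + tN + t^2 N^2/2! + ... + t^{k-1} N^{k-1}/(k-1)!) where N is the nilpotent superdiagonal part.

Assembling the blocks and conjugating back gives the entries of e^{tA} as shown above.

e^{tA} = [[(t + 1)*e^{5*t}, t*e^{5*t}], [-t*e^{5*t}, (1 - t)*e^{5*t}]]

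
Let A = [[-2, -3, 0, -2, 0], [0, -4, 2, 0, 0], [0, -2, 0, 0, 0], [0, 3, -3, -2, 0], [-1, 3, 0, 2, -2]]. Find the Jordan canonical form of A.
J = [[-2, 1, 0, 0, 0], [0, -2, 1, 0, 0], [0, 0, -2, 0, 0], [0, 0, 0, -2, 1], [0, 0, 0, 0, -2]]

The characteristic polynomial is det(xI - A) = (x + 2)^5, so the eigenvalues are -2 (algebraic multiplicity 5).

For λ = -2: rank(A + 2I) = 3, rank((A + 2I)^2) = 1, rank((A + 2I)^3) = 0. The eigenspace has dimension 5 - 3 = 2, so there are 2 Jordan blocks; the rank sequence gives block sizes [3, 2].

Assembling the blocks gives the Jordan form J above.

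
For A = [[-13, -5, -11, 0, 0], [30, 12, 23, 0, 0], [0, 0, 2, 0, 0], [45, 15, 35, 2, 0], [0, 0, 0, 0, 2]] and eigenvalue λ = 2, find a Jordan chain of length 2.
v_1 = [[0, -2, 1, -1, -2]]^T, v_2 = [[-1, 3, 0, 5, 0]]^T

We seek v_1 ∈ ker((A - 2I)^2) \ ker(A - 2I), then set v_{i+1} = (A - 2I) v_i.

One such chain is v_1 = [[0, -2, 1, -1, -2]]^T, v_2 = [[-1, 3, 0, 5, 0]]^T. Check: (A - 2I) v_2 = [[0, 0, 0, 0, 0]]^T = 0.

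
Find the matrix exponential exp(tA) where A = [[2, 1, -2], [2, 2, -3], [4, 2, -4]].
A has Jordan form J = [[0, 1, 0], [0, 0, 1], [0, 0, 0]] with A = PJP^{-1}, so e^{tA} = P e^{tJ} P^{-1}.

For a Jordan block J_k(λ), e^{tJ_k(λ)} = e^{λt} · (I + tN + t^2 N^2/2! + ... + t^{k-1} N^{k-1}/(k-1)!) where N is the nilpotent superdiagonal part.

Assembling the blocks and conjugating back gives the entries of e^{tA} as shown above.

e^{tA} = [[-t^2 + 2*t + 1, t, t*(t - 4)/2], [2*t*(1 - t), 2*t + 1, t*(t - 3)], [2*t*(2 - t), 2*t, t^2 - 4*t + 1]]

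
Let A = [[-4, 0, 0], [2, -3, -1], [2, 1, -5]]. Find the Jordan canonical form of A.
J = [[-4, 1, 0], [0, -4, 0], [0, 0, -4]]

The characteristic polynomial is det(xI - A) = (x + 4)^3, so the eigenvalues are -4 (algebraic multiplicity 3).

For λ = -4: rank(A + 4I) = 1, rank((A + 4I)^2) = 0. The eigenspace has dimension 3 - 1 = 2, so there are 2 Jordan blocks; the rank sequence gives block sizes [2, 1].

Assembling the blocks gives the Jordan form J above.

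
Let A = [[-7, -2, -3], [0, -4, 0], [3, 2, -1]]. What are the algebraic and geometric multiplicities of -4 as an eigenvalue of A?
algebraic multiplicity 3, geometric multiplicity 2

The characteristic polynomial is (x + 4)^3, so the factor x + 4 appears with exponent 3: the algebraic multiplicity is 3.

rank(A + 4I) = 1, so the eigenspace has dimension 3 - 1 = 2: the geometric multiplicity is 2.

Since 2 < 3, A is not diagonalizable.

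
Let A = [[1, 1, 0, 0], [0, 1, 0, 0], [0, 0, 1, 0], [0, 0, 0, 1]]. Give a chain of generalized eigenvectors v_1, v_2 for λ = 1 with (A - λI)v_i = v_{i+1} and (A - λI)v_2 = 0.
We seek v_1 ∈ ker((A - I)^2) \ ker(A - I), then set v_{i+1} = (A - I) v_i.

One such chain is v_1 = [[0, 1, -1, -1]]^T, v_2 = [[1, 0, 0, 0]]^T. Check: (A - I) v_2 = [[0, 0, 0, 0]]^T = 0.

v_1 = [[0, 1, -1, -1]]^T, v_2 = [[1, 0, 0, 0]]^T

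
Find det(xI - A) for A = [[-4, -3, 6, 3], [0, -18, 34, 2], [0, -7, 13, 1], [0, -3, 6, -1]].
χ_A(x) = (x + 1)^2(x + 4)^2

xI - A = [[x + 4, 3, -6, -3], [0, x + 18, -34, -2], [0, 7, x - 13, -1], [0, 3, -6, x + 1]].

Expanding det(xI - A) along the first row:
det(xI - A) = + (x + 4)·det([[x + 18, -34, -2], [7, x - 13, -1], [3, -6, x + 1]]) - (3)·det([[0, -34, -2], [0, x - 13, -1], [0, -6, x + 1]]) + (-6)·det([[0, x + 18, -2], [0, 7, -1], [0, 3, x + 1]]) - (-3)·det([[0, x + 18, -34], [0, 7, x - 13], [0, 3, -6]]).

Evaluating gives χ_A(x) = x^4 + 10x^3 + 33x^2 + 40x + 16 = (x + 1)^2(x + 4)^2.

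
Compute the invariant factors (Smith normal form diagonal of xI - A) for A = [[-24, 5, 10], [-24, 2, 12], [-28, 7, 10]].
The Jordan structure of A has elementary divisors (x + 4)^2, (x + 4). Arranging the block sizes at each eigenvalue in decreasing order and taking row products gives the invariant factors.

Invariant factors (smallest first, each dividing the next): x + 4, (x + 4)^2.

Check: the last factor (x + 4)^2 is the minimal polynomial, and the product (x + 4)^3 is the characteristic polynomial.

x + 4, (x + 4)^2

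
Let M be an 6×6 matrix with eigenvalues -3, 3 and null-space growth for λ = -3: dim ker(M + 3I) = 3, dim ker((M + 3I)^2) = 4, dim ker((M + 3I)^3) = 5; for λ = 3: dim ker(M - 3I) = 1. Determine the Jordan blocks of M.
λ = -3: successive nullity increments [3, 1, 1] count blocks of size ≥ k; block sizes are [3, 1, 1].
λ = 3: successive nullity increments [1] count blocks of size ≥ k; block sizes are [1].

Jordan blocks: (-3, 3), (-3, 1), (-3, 1), (3, 1)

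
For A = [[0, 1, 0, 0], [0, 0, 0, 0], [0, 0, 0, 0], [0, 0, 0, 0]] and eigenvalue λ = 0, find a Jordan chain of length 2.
We seek v_1 ∈ ker(A^2) \ ker(A), then set v_{i+1} = A v_i.

One such chain is v_1 = [[1, 1, -3, 3]]^T, v_2 = [[1, 0, 0, 0]]^T. Check: A v_2 = [[0, 0, 0, 0]]^T = 0.

v_1 = [[1, 1, -3, 3]]^T, v_2 = [[1, 0, 0, 0]]^T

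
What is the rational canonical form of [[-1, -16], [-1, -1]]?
The invariant factors of A (the non-unit diagonal entries of the Smith normal form of xI - A over ℚ[x]) are (x - 3)(x + 5), each dividing the next. The characteristic polynomial is their product, (x - 3)(x + 5).

The rational canonical form is the block-diagonal matrix of companion matrices C(f_i):
R = [[0, 15], [1, -2]].

R = [[0, 15], [1, -2]]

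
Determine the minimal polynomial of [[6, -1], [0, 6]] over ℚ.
m_A(x) = (x - 6)^2

The characteristic polynomial factors as (x - 6)^2. The minimal polynomial is ∏(x - λ)^{k_λ} where k_λ is the size of the largest Jordan block at λ.

For λ = 6: rank(A - 6I) = 1, and the largest Jordan block has size 2 (the smallest k with rank((A - 6I)^k) = rank((A - 6I)^(k+1))).

So m_A(x) = (x - 6)^2.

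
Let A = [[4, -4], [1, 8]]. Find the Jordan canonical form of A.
The characteristic polynomial is det(xI - A) = (x - 6)^2, so the eigenvalues are 6 (algebraic multiplicity 2).

For λ = 6: rank(A - 6I) = 1, rank((A - 6I)^2) = 0. The eigenspace has dimension 2 - 1 = 1, so there is 1 Jordan block; the rank sequence gives block sizes [2].

Assembling the blocks gives the Jordan form J above.

J = [[6, 1], [0, 6]]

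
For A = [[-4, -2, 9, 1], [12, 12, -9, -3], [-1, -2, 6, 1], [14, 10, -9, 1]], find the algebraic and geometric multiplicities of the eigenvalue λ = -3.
The characteristic polynomial is (x - 6)^3(x + 3), so the factor x + 3 appears with exponent 1: the algebraic multiplicity is 1.

rank(A + 3I) = 3, so the eigenspace has dimension 4 - 3 = 1: the geometric multiplicity is 1.

algebraic multiplicity 1, geometric multiplicity 1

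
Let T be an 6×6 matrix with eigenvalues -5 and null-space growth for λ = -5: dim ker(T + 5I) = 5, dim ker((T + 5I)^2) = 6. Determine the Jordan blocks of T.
Jordan blocks: (-5, 2), (-5, 1), (-5, 1), (-5, 1), (-5, 1)

λ = -5: successive nullity increments [5, 1] count blocks of size ≥ k; block sizes are [2, 1, 1, 1, 1].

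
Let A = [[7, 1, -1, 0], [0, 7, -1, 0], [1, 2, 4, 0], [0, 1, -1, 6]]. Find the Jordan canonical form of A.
The characteristic polynomial is det(xI - A) = (x - 6)^4, so the eigenvalues are 6 (algebraic multiplicity 4).

For λ = 6: rank(A - 6I) = 2, rank((A - 6I)^2) = 1, rank((A - 6I)^3) = 0. The eigenspace has dimension 4 - 2 = 2, so there are 2 Jordan blocks; the rank sequence gives block sizes [3, 1].

Assembling the blocks gives the Jordan form J above.

J = [[6, 1, 0, 0], [0, 6, 1, 0], [0, 0, 6, 0], [0, 0, 0, 6]]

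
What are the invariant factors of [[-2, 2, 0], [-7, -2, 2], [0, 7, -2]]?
The Jordan structure of A has elementary divisors (x + 2)^3. Arranging the block sizes at each eigenvalue in decreasing order and taking row products gives the invariant factors.

Invariant factors (smallest first, each dividing the next): (x + 2)^3.

Check: the last factor (x + 2)^3 is the minimal polynomial, and the product (x + 2)^3 is the characteristic polynomial.

(x + 2)^3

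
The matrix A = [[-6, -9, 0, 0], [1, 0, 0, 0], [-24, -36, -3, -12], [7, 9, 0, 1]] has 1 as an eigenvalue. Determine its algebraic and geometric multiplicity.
algebraic multiplicity 1, geometric multiplicity 1

The characteristic polynomial is (x - 1)(x + 3)^3, so the factor x - 1 appears with exponent 1: the algebraic multiplicity is 1.

rank(A - I) = 3, so the eigenspace has dimension 4 - 3 = 1: the geometric multiplicity is 1.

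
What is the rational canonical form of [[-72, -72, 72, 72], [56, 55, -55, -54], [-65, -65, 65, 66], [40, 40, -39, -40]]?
The invariant factors of A (the non-unit diagonal entries of the Smith normal form of xI - A over ℚ[x]) are (x - 6)(x - 2)(x^2 - 6), each dividing the next. The characteristic polynomial is their product, (x - 6)(x - 2)(x^2 - 6).

The rational canonical form is the block-diagonal matrix of companion matrices C(f_i):
R = [[0, 0, 0, 72], [1, 0, 0, -48], [0, 1, 0, -6], [0, 0, 1, 8]].

Note the characteristic polynomial does not split into linear factors over ℚ, so A has no Jordan form over ℚ; the rational canonical form exists over any field.

R = [[0, 0, 0, 72], [1, 0, 0, -48], [0, 1, 0, -6], [0, 0, 1, 8]]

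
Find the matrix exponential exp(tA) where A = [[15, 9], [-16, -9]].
A has Jordan form J = [[3, 1], [0, 3]] with A = PJP^{-1}, so e^{tA} = P e^{tJ} P^{-1}.

For a Jordan block J_k(λ), e^{tJ_k(λ)} = e^{λt} · (I + tN + t^2 N^2/2! + ... + t^{k-1} N^{k-1}/(k-1)!) where N is the nilpotent superdiagonal part.

Assembling the blocks and conjugating back gives the entries of e^{tA} as shown above.

e^{tA} = [[(12*t + 1)*e^{3*t}, 9*t*e^{3*t}], [-16*t*e^{3*t}, (1 - 12*t)*e^{3*t}]]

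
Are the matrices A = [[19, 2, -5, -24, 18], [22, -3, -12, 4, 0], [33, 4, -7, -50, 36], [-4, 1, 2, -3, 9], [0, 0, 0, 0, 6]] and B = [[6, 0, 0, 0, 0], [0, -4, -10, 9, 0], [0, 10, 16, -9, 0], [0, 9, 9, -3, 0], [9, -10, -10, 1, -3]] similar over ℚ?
Yes.

Two matrices over a field are similar if and only if they have the same invariant factors.

Both A and B have characteristic polynomial (x - 6)^3(x + 3)^2 and minimal polynomial (x - 6)^2(x + 3)^2. Computing further, both have invariant factors x - 6, (x - 6)^2(x + 3)^2. Hence A and B are similar.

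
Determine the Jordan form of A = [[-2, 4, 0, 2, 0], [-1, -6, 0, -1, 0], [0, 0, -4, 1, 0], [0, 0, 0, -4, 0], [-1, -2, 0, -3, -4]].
J = [[-4, 1, 0, 0, 0], [0, -4, 0, 0, 0], [0, 0, -4, 1, 0], [0, 0, 0, -4, 0], [0, 0, 0, 0, -4]]

The characteristic polynomial is det(xI - A) = (x + 4)^5, so the eigenvalues are -4 (algebraic multiplicity 5).

For λ = -4: rank(A + 4I) = 2, rank((A + 4I)^2) = 0. The eigenspace has dimension 5 - 2 = 3, so there are 3 Jordan blocks; the rank sequence gives block sizes [2, 2, 1].

Assembling the blocks gives the Jordan form J above.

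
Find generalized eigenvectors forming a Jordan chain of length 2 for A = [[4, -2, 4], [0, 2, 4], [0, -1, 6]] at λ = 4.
We seek v_1 ∈ ker((A - 4I)^2) \ ker(A - 4I), then set v_{i+1} = (A - 4I) v_i.

One such chain is v_1 = [[0, 1, 0]]^T, v_2 = [[-2, -2, -1]]^T. Check: (A - 4I) v_2 = [[0, 0, 0]]^T = 0.

v_1 = [[0, 1, 0]]^T, v_2 = [[-2, -2, -1]]^T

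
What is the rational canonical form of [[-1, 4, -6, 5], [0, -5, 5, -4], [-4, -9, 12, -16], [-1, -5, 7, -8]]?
The invariant factors of A (the non-unit diagonal entries of the Smith normal form of xI - A over ℚ[x]) are (x^2 + x + 1)^2, each dividing the next. The characteristic polynomial is their product, (x^2 + x + 1)^2.

The rational canonical form is the block-diagonal matrix of companion matrices C(f_i):
R = [[0, 0, 0, -1], [1, 0, 0, -2], [0, 1, 0, -3], [0, 0, 1, -2]].

Note the characteristic polynomial does not split into linear factors over ℚ, so A has no Jordan form over ℚ; the rational canonical form exists over any field.

R = [[0, 0, 0, -1], [1, 0, 0, -2], [0, 1, 0, -3], [0, 0, 1, -2]]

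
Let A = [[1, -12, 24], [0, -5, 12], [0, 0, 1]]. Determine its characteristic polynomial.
χ_A(x) = (x - 1)^2(x + 5)

xI - A = [[x - 1, 12, -24], [0, x + 5, -12], [0, 0, x - 1]].

Expanding det(xI - A) along the first row:
det(xI - A) = + (x - 1)·det([[x + 5, -12], [0, x - 1]]) - (12)·det([[0, -12], [0, x - 1]]) + (-24)·det([[0, x + 5], [0, 0]]).

Evaluating gives χ_A(x) = x^3 + 3x^2 - 9x + 5 = (x - 1)^2(x + 5).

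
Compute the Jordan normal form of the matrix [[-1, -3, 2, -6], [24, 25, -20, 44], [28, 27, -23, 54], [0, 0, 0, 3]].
J = [[-5, 0, 0, 0], [0, 3, 1, 0], [0, 0, 3, 0], [0, 0, 0, 3]]

The characteristic polynomial is det(xI - A) = (x - 3)^3(x + 5), so the eigenvalues are -5 (algebraic multiplicity 1), 3 (algebraic multiplicity 3).

For λ = -5: algebraic multiplicity 1 gives one 1×1 block.

For λ = 3: rank(A - 3I) = 2, rank((A - 3I)^2) = 1. The eigenspace has dimension 4 - 2 = 2, so there are 2 Jordan blocks; the rank sequence gives block sizes [2, 1].

Assembling the blocks gives the Jordan form J above.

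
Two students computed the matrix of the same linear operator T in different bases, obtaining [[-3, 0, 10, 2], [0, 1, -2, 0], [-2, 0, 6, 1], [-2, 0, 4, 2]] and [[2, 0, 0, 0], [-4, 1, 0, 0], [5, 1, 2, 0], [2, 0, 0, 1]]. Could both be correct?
Two matrices over a field are similar if and only if they have the same invariant factors.

Both A and B have characteristic polynomial (x - 2)^2(x - 1)^2 and minimal polynomial (x - 2)^2(x - 1). Computing further, both have invariant factors x - 1, (x - 2)^2(x - 1). Hence A and B are similar.

Yes.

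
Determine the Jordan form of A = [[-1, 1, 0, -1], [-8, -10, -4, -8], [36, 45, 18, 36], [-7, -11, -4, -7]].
J = [[0, 1, 0, 0], [0, 0, 0, 0], [0, 0, 0, 1], [0, 0, 0, 0]]

The characteristic polynomial is det(xI - A) = x^4, so the eigenvalues are 0 (algebraic multiplicity 4).

For λ = 0: rank(A) = 2, rank(A^2) = 0. The eigenspace has dimension 4 - 2 = 2, so there are 2 Jordan blocks; the rank sequence gives block sizes [2, 2].

Assembling the blocks gives the Jordan form J above.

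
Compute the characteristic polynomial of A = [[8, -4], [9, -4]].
xI - A = [[x - 8, 4], [-9, x + 4]].

Expanding det(xI - A) along the first row:
det(xI - A) = + (x - 8)·det([[x + 4]]) - (4)·det([[-9]]).

Evaluating gives χ_A(x) = x^2 - 4x + 4 = (x - 2)^2.

χ_A(x) = (x - 2)^2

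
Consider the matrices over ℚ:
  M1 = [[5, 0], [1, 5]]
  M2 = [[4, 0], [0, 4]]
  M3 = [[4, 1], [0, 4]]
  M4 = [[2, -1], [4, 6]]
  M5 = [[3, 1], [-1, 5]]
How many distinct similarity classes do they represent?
Characteristic polynomials: χ_{M1} = (x - 5)^2, χ_{M2} = (x - 4)^2, χ_{M3} = (x - 4)^2, χ_{M4} = (x - 4)^2, χ_{M5} = (x - 4)^2.

{M1}: invariant factors (x - 5)^2.

{M2}: invariant factors x - 4, x - 4.

{M3, M4, M5}: invariant factors (x - 4)^2.

Matrices are similar if and only if their invariant-factor lists agree; the partition into similarity classes is {M1}, {M2}, {M3, M4, M5}.

3 classes: {M1}, {M2}, {M3, M4, M5}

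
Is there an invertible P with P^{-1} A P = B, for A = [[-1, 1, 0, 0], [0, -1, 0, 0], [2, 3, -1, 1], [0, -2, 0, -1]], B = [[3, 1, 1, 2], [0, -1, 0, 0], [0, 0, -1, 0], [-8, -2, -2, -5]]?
No.

Both have characteristic polynomial (x + 1)^4 and minimal polynomial (x + 1)^2. But rank(A + I) = 2 for A while rank(B + I) = 1 for B, so the number of Jordan blocks at λ = -1 differs. A and B are not similar.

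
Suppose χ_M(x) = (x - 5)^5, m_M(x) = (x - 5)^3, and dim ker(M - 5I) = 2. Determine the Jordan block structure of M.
Jordan blocks: (5, 3), (5, 2)

λ = 5: algebraic multiplicity 5 (exponent in χ_M), largest block size 3 (exponent in m_M), 2 blocks (geometric multiplicity). These force block sizes [3, 2].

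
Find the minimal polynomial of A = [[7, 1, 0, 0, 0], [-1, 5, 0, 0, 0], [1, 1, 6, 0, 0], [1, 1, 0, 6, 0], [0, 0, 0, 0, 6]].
m_A(x) = (x - 6)^2

The characteristic polynomial factors as (x - 6)^5. The minimal polynomial is ∏(x - λ)^{k_λ} where k_λ is the size of the largest Jordan block at λ.

For λ = 6: rank(A - 6I) = 1, and the largest Jordan block has size 2 (the smallest k with rank((A - 6I)^k) = rank((A - 6I)^(k+1))).

So m_A(x) = (x - 6)^2.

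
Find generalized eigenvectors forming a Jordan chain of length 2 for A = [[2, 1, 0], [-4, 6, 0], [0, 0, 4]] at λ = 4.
v_1 = [[-2, -3, -1]]^T, v_2 = [[1, 2, 0]]^T

We seek v_1 ∈ ker((A - 4I)^2) \ ker(A - 4I), then set v_{i+1} = (A - 4I) v_i.

One such chain is v_1 = [[-2, -3, -1]]^T, v_2 = [[1, 2, 0]]^T. Check: (A - 4I) v_2 = [[0, 0, 0]]^T = 0.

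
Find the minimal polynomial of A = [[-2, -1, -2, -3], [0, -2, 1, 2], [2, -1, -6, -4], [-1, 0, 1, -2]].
The characteristic polynomial factors as (x + 3)^4. The minimal polynomial is ∏(x - λ)^{k_λ} where k_λ is the size of the largest Jordan block at λ.

For λ = -3: rank(A + 3I) = 2, and the largest Jordan block has size 2 (the smallest k with rank((A + 3I)^k) = rank((A + 3I)^(k+1))).

So m_A(x) = (x + 3)^2.

m_A(x) = (x + 3)^2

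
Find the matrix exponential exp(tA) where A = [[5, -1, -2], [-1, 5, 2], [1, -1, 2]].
e^{tA} = [[(t + 1)*e^{4*t}, -t*e^{4*t}, -2*t*e^{4*t}], [-t*e^{4*t}, (t + 1)*e^{4*t}, 2*t*e^{4*t}], [t*e^{4*t}, -t*e^{4*t}, (1 - 2*t)*e^{4*t}]]

A has Jordan form J = [[4, 1, 0], [0, 4, 0], [0, 0, 4]] with A = PJP^{-1}, so e^{tA} = P e^{tJ} P^{-1}.

For a Jordan block J_k(λ), e^{tJ_k(λ)} = e^{λt} · (I + tN + t^2 N^2/2! + ... + t^{k-1} N^{k-1}/(k-1)!) where N is the nilpotent superdiagonal part.

Assembling the blocks and conjugating back gives the entries of e^{tA} as shown above.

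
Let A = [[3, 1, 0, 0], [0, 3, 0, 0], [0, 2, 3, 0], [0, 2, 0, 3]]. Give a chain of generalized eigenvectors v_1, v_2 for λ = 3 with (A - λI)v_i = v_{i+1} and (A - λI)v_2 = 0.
We seek v_1 ∈ ker((A - 3I)^2) \ ker(A - 3I), then set v_{i+1} = (A - 3I) v_i.

One such chain is v_1 = [[0, 1, 2, 3]]^T, v_2 = [[1, 0, 2, 2]]^T. Check: (A - 3I) v_2 = [[0, 0, 0, 0]]^T = 0.

v_1 = [[0, 1, 2, 3]]^T, v_2 = [[1, 0, 2, 2]]^T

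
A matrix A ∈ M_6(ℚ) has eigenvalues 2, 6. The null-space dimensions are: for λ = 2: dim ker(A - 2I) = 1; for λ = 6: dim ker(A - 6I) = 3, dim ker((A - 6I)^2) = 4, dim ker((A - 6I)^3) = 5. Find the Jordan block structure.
λ = 2: successive nullity increments [1] count blocks of size ≥ k; block sizes are [1].
λ = 6: successive nullity increments [3, 1, 1] count blocks of size ≥ k; block sizes are [3, 1, 1].

Jordan blocks: (2, 1), (6, 3), (6, 1), (6, 1)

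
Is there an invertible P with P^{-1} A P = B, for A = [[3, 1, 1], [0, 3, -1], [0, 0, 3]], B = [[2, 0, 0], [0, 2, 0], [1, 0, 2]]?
trace(A) = 9 but trace(B) = 6. The trace is a similarity invariant, so A and B are not similar.

No.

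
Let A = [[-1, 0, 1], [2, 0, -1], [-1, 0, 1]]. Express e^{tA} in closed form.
A has Jordan form J = [[0, 1, 0], [0, 0, 1], [0, 0, 0]] with A = PJP^{-1}, so e^{tA} = P e^{tJ} P^{-1}.

For a Jordan block J_k(λ), e^{tJ_k(λ)} = e^{λt} · (I + tN + t^2 N^2/2! + ... + t^{k-1} N^{k-1}/(k-1)!) where N is the nilpotent superdiagonal part.

Assembling the blocks and conjugating back gives the entries of e^{tA} as shown above.

e^{tA} = [[1 - t, 0, t], [t*(4 - t)/2, 1, t*(t/2 - 1)], [-t, 0, t + 1]]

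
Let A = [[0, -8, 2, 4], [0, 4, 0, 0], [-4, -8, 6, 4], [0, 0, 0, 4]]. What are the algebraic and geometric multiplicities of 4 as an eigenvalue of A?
algebraic multiplicity 3, geometric multiplicity 3

The characteristic polynomial is (x - 4)^3(x - 2), so the factor x - 4 appears with exponent 3: the algebraic multiplicity is 3.

rank(A - 4I) = 1, so the eigenspace has dimension 4 - 1 = 3: the geometric multiplicity is 3.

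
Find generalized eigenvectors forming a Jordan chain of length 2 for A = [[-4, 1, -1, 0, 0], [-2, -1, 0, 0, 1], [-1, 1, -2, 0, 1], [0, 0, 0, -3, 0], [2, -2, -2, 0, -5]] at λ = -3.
v_1 = [[0, 2, 1, 0, -3]]^T, v_2 = [[1, 1, 0, 0, 0]]^T

We seek v_1 ∈ ker((A + 3I)^2) \ ker(A + 3I), then set v_{i+1} = (A + 3I) v_i.

One such chain is v_1 = [[0, 2, 1, 0, -3]]^T, v_2 = [[1, 1, 0, 0, 0]]^T. Check: (A + 3I) v_2 = [[0, 0, 0, 0, 0]]^T = 0.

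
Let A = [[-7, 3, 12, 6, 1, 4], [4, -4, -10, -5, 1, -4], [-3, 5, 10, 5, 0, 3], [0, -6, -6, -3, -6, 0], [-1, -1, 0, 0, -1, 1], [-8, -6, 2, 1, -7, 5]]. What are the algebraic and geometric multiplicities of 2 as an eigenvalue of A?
algebraic multiplicity 3, geometric multiplicity 1

The characteristic polynomial is x(x - 2)^3(x + 3)^2, so the factor x - 2 appears with exponent 3: the algebraic multiplicity is 3.

rank(A - 2I) = 5, so the eigenspace has dimension 6 - 5 = 1: the geometric multiplicity is 1.

Since 1 < 3, A is not diagonalizable.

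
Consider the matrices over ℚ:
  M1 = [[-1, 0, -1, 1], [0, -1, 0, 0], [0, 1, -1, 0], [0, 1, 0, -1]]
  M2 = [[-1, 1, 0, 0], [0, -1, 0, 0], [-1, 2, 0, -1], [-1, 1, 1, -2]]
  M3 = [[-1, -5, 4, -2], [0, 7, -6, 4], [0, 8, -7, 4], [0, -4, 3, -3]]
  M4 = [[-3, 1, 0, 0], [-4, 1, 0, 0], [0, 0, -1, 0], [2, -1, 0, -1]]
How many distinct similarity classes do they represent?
Characteristic polynomials: χ_{M1} = (x + 1)^4, χ_{M2} = (x + 1)^4, χ_{M3} = (x + 1)^4, χ_{M4} = (x + 1)^4.

{M1, M2, M3}: invariant factors (x + 1)^2, (x + 1)^2.

{M4}: invariant factors x + 1, x + 1, (x + 1)^2.

Matrices are similar if and only if their invariant-factor lists agree; the partition into similarity classes is {M1, M2, M3}, {M4}.

2 classes: {M1, M2, M3}, {M4}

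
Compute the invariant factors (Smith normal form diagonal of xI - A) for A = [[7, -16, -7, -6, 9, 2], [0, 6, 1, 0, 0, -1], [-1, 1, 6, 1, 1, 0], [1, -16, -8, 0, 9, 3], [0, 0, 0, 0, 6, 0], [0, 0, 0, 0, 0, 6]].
x - 6, x - 6, (x - 6)^3(x - 1)

The Jordan structure of A has elementary divisors (x - 1), (x - 6)^3, (x - 6), (x - 6). Arranging the block sizes at each eigenvalue in decreasing order and taking row products gives the invariant factors.

Invariant factors (smallest first, each dividing the next): x - 6, x - 6, (x - 6)^3(x - 1).

Check: the last factor (x - 6)^3(x - 1) is the minimal polynomial, and the product (x - 6)^5(x - 1) is the characteristic polynomial.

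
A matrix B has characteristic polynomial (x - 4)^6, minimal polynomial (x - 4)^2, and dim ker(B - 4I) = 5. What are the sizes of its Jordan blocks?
λ = 4: algebraic multiplicity 6 (exponent in χ_B), largest block size 2 (exponent in m_B), 5 blocks (geometric multiplicity). These force block sizes [2, 1, 1, 1, 1].

Jordan blocks: (4, 2), (4, 1), (4, 1), (4, 1), (4, 1)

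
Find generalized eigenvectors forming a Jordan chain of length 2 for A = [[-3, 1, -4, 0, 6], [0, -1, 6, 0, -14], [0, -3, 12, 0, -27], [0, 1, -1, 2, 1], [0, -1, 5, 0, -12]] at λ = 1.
We seek v_1 ∈ ker((A - I)^2) \ ker(A - I), then set v_{i+1} = (A - I) v_i.

One such chain is v_1 = [[0, -1, 0, 1, 0]]^T, v_2 = [[-1, 2, 3, 0, 1]]^T. Check: (A - I) v_2 = [[0, 0, 0, 0, 0]]^T = 0.

v_1 = [[0, -1, 0, 1, 0]]^T, v_2 = [[-1, 2, 3, 0, 1]]^T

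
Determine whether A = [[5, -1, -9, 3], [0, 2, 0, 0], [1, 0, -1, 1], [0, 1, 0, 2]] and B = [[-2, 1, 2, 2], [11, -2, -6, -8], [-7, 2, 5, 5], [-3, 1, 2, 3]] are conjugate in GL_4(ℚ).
trace(A) = 8 but trace(B) = 4. The trace is a similarity invariant, so A and B are not similar.

No.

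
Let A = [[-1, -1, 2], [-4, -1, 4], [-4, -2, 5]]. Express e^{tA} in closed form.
e^{tA} = [[(1 - 2*t)*e^{t}, -t*e^{t}, 2*t*e^{t}], [-4*t*e^{t}, (1 - 2*t)*e^{t}, 4*t*e^{t}], [-4*t*e^{t}, -2*t*e^{t}, (4*t + 1)*e^{t}]]

A has Jordan form J = [[1, 1, 0], [0, 1, 0], [0, 0, 1]] with A = PJP^{-1}, so e^{tA} = P e^{tJ} P^{-1}.

For a Jordan block J_k(λ), e^{tJ_k(λ)} = e^{λt} · (I + tN + t^2 N^2/2! + ... + t^{k-1} N^{k-1}/(k-1)!) where N is the nilpotent superdiagonal part.

Assembling the blocks and conjugating back gives the entries of e^{tA} as shown above.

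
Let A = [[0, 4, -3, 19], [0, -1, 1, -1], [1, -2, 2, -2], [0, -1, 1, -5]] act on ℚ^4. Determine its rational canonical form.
R = [[0, 0, 0, 4], [1, 0, 0, 5], [0, 1, 0, 1], [0, 0, 1, -4]]

The invariant factors of A (the non-unit diagonal entries of the Smith normal form of xI - A over ℚ[x]) are (x + 4)(x^3 - x - 1), each dividing the next. The characteristic polynomial is their product, (x + 4)(x^3 - x - 1).

The rational canonical form is the block-diagonal matrix of companion matrices C(f_i):
R = [[0, 0, 0, 4], [1, 0, 0, 5], [0, 1, 0, 1], [0, 0, 1, -4]].

Note the characteristic polynomial does not split into linear factors over ℚ, so A has no Jordan form over ℚ; the rational canonical form exists over any field.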